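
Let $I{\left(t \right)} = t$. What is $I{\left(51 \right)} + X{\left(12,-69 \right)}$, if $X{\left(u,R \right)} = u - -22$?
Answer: $85$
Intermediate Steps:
$X{\left(u,R \right)} = 22 + u$ ($X{\left(u,R \right)} = u + 22 = 22 + u$)
$I{\left(51 \right)} + X{\left(12,-69 \right)} = 51 + \left(22 + 12\right) = 51 + 34 = 85$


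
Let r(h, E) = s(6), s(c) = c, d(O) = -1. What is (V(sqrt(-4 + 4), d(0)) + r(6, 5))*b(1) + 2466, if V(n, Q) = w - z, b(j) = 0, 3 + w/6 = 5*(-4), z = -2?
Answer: 2466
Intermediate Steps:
w = -138 (w = -18 + 6*(5*(-4)) = -18 + 6*(-20) = -18 - 120 = -138)
r(h, E) = 6
V(n, Q) = -136 (V(n, Q) = -138 - 1*(-2) = -138 + 2 = -136)
(V(sqrt(-4 + 4), d(0)) + r(6, 5))*b(1) + 2466 = (-136 + 6)*0 + 2466 = -130*0 + 2466 = 0 + 2466 = 2466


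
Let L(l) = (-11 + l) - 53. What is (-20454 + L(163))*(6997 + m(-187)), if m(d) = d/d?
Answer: -142444290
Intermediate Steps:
L(l) = -64 + l
m(d) = 1
(-20454 + L(163))*(6997 + m(-187)) = (-20454 + (-64 + 163))*(6997 + 1) = (-20454 + 99)*6998 = -20355*6998 = -142444290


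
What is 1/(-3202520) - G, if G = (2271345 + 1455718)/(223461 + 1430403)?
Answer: -745999715789/331033283580 ≈ -2.2535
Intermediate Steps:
G = 3727063/1653864 ≈ 2.2535
1/(-3202520) - G = 1/(-3202520) - 1*3727063/1653864 = -1/3202520 - 3727063/1653864 = -745999715789/331033283580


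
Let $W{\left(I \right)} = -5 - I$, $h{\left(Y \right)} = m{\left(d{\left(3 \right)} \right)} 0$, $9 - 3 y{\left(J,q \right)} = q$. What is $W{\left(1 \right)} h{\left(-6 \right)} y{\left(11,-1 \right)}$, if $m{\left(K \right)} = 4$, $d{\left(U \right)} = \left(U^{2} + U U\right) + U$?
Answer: $0$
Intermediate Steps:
$d{\left(U \right)} = U + 2 U^{2}$ ($d{\left(U \right)} = \left(U^{2} + U^{2}\right) + U = 2 U^{2} + U = U + 2 U^{2}$)
$y{\left(J,q \right)} = 3 - \frac{q}{3}$
$h{\left(Y \right)} = 0$ ($h{\left(Y \right)} = 4 \cdot 0 = 0$)
$W{\left(1 \right)} h{\left(-6 \right)} y{\left(11,-1 \right)} = \left(-5 - 1\right) 0 \left(3 - - \frac{1}{3}\right) = \left(-5 - 1\right) 0 \left(3 + \frac{1}{3}\right) = \left(-6\right) 0 \cdot \frac{10}{3} = 0 \cdot \frac{10}{3} = 0$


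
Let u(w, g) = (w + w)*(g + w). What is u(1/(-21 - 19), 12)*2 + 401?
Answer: 159921/400 ≈ 399.80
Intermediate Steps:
u(w, g) = 2*w*(g + w) (u(w, g) = (2*w)*(g + w) = 2*w*(g + w))
u(1/(-21 - 19), 12)*2 + 401 = (2*(12 + 1/(-21 - 19))/(-21 - 19))*2 + 401 = (2*(12 + 1/(-40))/(-40))*2 + 401 = (2*(-1/40)*(12 - 1/40))*2 + 401 = (2*(-1/40)*(479/40))*2 + 401 = -479/800*2 + 401 = -479/400 + 401 = 159921/400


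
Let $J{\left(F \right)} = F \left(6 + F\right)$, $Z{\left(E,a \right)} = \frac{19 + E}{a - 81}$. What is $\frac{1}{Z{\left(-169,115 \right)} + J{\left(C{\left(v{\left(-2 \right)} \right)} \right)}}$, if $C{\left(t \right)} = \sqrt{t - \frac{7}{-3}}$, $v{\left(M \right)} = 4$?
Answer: $- \frac{2499}{291712} + \frac{2601 \sqrt{57}}{291712} \approx 0.05875$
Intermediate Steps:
$C{\left(t \right)} = \sqrt{\frac{7}{3} + t}$ ($C{\left(t \right)} = \sqrt{t - - \frac{7}{3}} = \sqrt{t + \frac{7}{3}} = \sqrt{\frac{7}{3} + t}$)
$Z{\left(E,a \right)} = \frac{19 + E}{-81 + a}$
$\frac{1}{Z{\left(-169,115 \right)} + J{\left(C{\left(v{\left(-2 \right)} \right)} \right)}} = \frac{1}{\frac{19 - 169}{-81 + 115} + \frac{\sqrt{21 + 9 \cdot 4}}{3} \left(6 + \frac{\sqrt{21 + 9 \cdot 4}}{3}\right)} = \frac{1}{\frac{1}{34} \left(-150\right) + \frac{\sqrt{21 + 36}}{3} \left(6 + \frac{\sqrt{21 + 36}}{3}\right)} = \frac{1}{\frac{1}{34} \left(-150\right) + \frac{\sqrt{57}}{3} \left(6 + \frac{\sqrt{57}}{3}\right)} = \frac{1}{- \frac{75}{17} + \frac{\sqrt{57} \left(6 + \frac{\sqrt{57}}{3}\right)}{3}}$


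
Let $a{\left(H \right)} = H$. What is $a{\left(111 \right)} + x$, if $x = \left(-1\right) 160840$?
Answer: $-160729$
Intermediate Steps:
$x = -160840$
$a{\left(111 \right)} + x = 111 - 160840 = -160729$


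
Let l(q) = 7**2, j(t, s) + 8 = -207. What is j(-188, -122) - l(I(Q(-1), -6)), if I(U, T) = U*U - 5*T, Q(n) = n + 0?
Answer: -264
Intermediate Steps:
Q(n) = n
j(t, s) = -215 (j(t, s) = -8 - 207 = -215)
I(U, T) = U**2 - 5*T
l(q) = 49
j(-188, -122) - l(I(Q(-1), -6)) = -215 - 1*49 = -215 - 49 = -264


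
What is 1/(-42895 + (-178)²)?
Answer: -1/11211 ≈ -8.9198e-5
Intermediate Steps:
1/(-42895 + (-178)²) = 1/(-42895 + 31684) = 1/(-11211) = -1/11211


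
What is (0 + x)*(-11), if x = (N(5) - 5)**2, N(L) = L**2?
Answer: -4400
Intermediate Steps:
x = 400 (x = (5**2 - 5)**2 = (25 - 5)**2 = 20**2 = 400)
(0 + x)*(-11) = (0 + 400)*(-11) = 400*(-11) = -4400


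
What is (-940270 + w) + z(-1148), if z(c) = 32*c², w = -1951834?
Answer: 39280824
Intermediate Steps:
(-940270 + w) + z(-1148) = (-940270 - 1951834) + 32*(-1148)² = -2892104 + 32*1317904 = -2892104 + 42172928 = 39280824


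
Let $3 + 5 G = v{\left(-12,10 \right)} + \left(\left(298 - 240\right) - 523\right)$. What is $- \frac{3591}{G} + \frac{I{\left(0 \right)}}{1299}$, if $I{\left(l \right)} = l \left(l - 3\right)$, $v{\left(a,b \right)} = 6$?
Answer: $\frac{855}{22} \approx 38.864$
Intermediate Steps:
$I{\left(l \right)} = l \left(-3 + l\right)$
$G = - \frac{462}{5}$ ($G = - \frac{3}{5} + \frac{6 + \left(\left(298 - 240\right) - 523\right)}{5} = - \frac{3}{5} + \frac{6 + \left(58 - 523\right)}{5} = - \frac{3}{5} + \frac{6 - 465}{5} = - \frac{3}{5} + \frac{1}{5} \left(-459\right) = - \frac{3}{5} - \frac{459}{5} = - \frac{462}{5} \approx -92.4$)
$- \frac{3591}{G} + \frac{I{\left(0 \right)}}{1299} = - \frac{3591}{- \frac{462}{5}} + \frac{0 \left(-3 + 0\right)}{1299} = \left(-3591\right) \left(- \frac{5}{462}\right) + 0 \left(-3\right) \frac{1}{1299} = \frac{855}{22} + 0 \cdot \frac{1}{1299} = \frac{855}{22} + 0 = \frac{855}{22}$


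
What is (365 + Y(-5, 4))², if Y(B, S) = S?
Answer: 136161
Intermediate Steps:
(365 + Y(-5, 4))² = (365 + 4)² = 369² = 136161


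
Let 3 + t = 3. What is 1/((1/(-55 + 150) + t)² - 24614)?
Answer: -9025/222141349 ≈ -4.0627e-5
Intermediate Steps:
t = 0 (t = -3 + 3 = 0)
1/((1/(-55 + 150) + t)² - 24614) = 1/((1/(-55 + 150) + 0)² - 24614) = 1/((1/95 + 0)² - 24614) = 1/((1/95)² - 24614) = 1/(1/9025 - 24614) = 1/(-222141349/9025) = -9025/222141349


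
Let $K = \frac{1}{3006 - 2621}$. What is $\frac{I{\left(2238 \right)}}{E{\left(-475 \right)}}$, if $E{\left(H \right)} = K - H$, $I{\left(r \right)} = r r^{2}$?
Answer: $\frac{1078899482430}{45719} \approx 2.3598 \cdot 10^{7}$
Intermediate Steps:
$K = \frac{1}{385} \approx 0.0025974$
$I{\left(r \right)} = r^{3}$
$E{\left(H \right)} = \frac{1}{385} - H$
$\frac{I{\left(2238 \right)}}{E{\left(-475 \right)}} = \frac{2238^{3}}{\frac{1}{385} - -475} = \frac{11209345272}{\frac{1}{385} + 475} = \frac{11209345272}{\frac{182876}{385}} = 11209345272 \cdot \frac{385}{182876} = \frac{1078899482430}{45719}$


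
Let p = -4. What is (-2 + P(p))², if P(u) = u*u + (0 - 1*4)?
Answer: 100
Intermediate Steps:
P(u) = -4 + u² (P(u) = u² + (0 - 4) = u² - 4 = -4 + u²)
(-2 + P(p))² = (-2 + (-4 + (-4)²))² = (-2 + (-4 + 16))² = (-2 + 12)² = 10² = 100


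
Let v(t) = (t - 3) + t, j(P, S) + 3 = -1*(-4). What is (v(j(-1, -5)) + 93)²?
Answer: 8464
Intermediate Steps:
j(P, S) = 1 (j(P, S) = -3 - 1*(-4) = -3 + 4 = 1)
v(t) = -3 + 2*t (v(t) = (-3 + t) + t = -3 + 2*t)
(v(j(-1, -5)) + 93)² = ((-3 + 2*1) + 93)² = ((-3 + 2) + 93)² = (-1 + 93)² = 92² = 8464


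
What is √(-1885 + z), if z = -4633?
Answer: I*√6518 ≈ 80.734*I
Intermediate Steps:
√(-1885 + z) = √(-1885 - 4633) = √(-6518) = I*√6518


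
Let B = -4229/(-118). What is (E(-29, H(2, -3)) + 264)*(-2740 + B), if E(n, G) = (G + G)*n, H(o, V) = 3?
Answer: -14359095/59 ≈ -2.4337e+5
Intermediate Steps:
E(n, G) = 2*G*n (E(n, G) = (2*G)*n = 2*G*n)
B = 4229/118 (B = -4229*(-1/118) = 4229/118 ≈ 35.839)
(E(-29, H(2, -3)) + 264)*(-2740 + B) = (2*3*(-29) + 264)*(-2740 + 4229/118) = (-174 + 264)*(-319091/118) = 90*(-319091/118) = -14359095/59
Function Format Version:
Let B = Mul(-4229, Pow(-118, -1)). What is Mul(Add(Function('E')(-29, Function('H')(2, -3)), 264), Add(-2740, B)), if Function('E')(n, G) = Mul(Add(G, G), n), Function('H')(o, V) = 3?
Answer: Rational(-14359095, 59) ≈ -2.4337e+5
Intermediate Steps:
Function('E')(n, G) = Mul(2, G, n) (Function('E')(n, G) = Mul(Mul(2, G), n) = Mul(2, G, n))
B = Rational(4229, 118) (B = Mul(-4229, Rational(-1, 118)) = Rational(4229, 118) ≈ 35.839)
Mul(Add(Function('E')(-29, Function('H')(2, -3)), 264), Add(-2740, B)) = Mul(Add(Mul(2, 3, -29), 264), Add(-2740, Rational(4229, 118))) = Mul(Add(-174, 264), Rational(-319091, 118)) = Mul(90, Rational(-319091, 118)) = Rational(-14359095, 59)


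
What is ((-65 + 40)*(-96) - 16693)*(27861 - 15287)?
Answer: -179720182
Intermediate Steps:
((-65 + 40)*(-96) - 16693)*(27861 - 15287) = (-25*(-96) - 16693)*12574 = (2400 - 16693)*12574 = -14293*12574 = -179720182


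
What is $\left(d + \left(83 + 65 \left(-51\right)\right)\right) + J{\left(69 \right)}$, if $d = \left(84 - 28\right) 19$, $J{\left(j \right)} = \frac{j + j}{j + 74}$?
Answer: $- \frac{309886}{143} \approx -2167.0$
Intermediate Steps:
$J{\left(j \right)} = \frac{2 j}{74 + j}$
$d = 1064$ ($d = 56 \cdot 19 = 1064$)
$\left(d + \left(83 + 65 \left(-51\right)\right)\right) + J{\left(69 \right)} = \left(1064 + \left(83 + 65 \left(-51\right)\right)\right) + 2 \cdot 69 \frac{1}{74 + 69} = \left(1064 + \left(83 - 3315\right)\right) + 2 \cdot 69 \cdot \frac{1}{143} = \left(1064 - 3232\right) + 2 \cdot 69 \cdot \frac{1}{143} = -2168 + \frac{138}{143} = - \frac{309886}{143}$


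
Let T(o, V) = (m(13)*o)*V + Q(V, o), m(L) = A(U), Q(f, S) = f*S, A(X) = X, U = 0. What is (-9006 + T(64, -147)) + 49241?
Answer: 30827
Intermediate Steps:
Q(f, S) = S*f
m(L) = 0
T(o, V) = V*o (T(o, V) = (0*o)*V + o*V = 0*V + V*o = 0 + V*o = V*o)
(-9006 + T(64, -147)) + 49241 = (-9006 - 147*64) + 49241 = (-9006 - 9408) + 49241 = -18414 + 49241 = 30827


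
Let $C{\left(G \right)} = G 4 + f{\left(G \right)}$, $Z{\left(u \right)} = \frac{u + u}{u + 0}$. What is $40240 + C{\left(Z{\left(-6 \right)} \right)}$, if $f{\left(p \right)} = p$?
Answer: $40250$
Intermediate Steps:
$Z{\left(u \right)} = 2$ ($Z{\left(u \right)} = \frac{2 u}{u} = 2$)
$C{\left(G \right)} = 5 G$ ($C{\left(G \right)} = G 4 + G = 4 G + G = 5 G$)
$40240 + C{\left(Z{\left(-6 \right)} \right)} = 40240 + 5 \cdot 2 = 40240 + 10 = 40250$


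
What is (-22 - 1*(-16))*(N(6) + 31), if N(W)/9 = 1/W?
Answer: -195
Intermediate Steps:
N(W) = 9/W
(-22 - 1*(-16))*(N(6) + 31) = (-22 - 1*(-16))*(9/6 + 31) = (-22 + 16)*(9*(1/6) + 31) = -6*(3/2 + 31) = -6*65/2 = -195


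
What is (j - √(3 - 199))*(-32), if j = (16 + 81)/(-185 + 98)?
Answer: 3104/87 + 448*I ≈ 35.678 + 448.0*I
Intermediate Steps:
j = -97/87 (j = 97/(-87) = 97*(-1/87) = -97/87 ≈ -1.1149)
(j - √(3 - 199))*(-32) = (-97/87 - √(3 - 199))*(-32) = (-97/87 - √(-196))*(-32) = (-97/87 - 14*I)*(-32) = 3104/87 + 448*I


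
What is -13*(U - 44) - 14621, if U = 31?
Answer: -14452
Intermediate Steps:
-13*(U - 44) - 14621 = -13*(31 - 44) - 14621 = -13*(-13) - 14621 = 169 - 14621 = -14452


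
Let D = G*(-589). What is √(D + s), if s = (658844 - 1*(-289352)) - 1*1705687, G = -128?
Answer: I*√682099 ≈ 825.89*I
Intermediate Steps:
D = 75392 (D = -128*(-589) = 75392)
s = -757491 (s = (658844 + 289352) - 1705687 = 948196 - 1705687 = -757491)
√(D + s) = √(75392 - 757491) = √(-682099) = I*√682099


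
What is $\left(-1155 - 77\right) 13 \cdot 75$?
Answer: $-1201200$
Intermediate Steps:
$\left(-1155 - 77\right) 13 \cdot 75 = \left(-1232\right) 975 = -1201200$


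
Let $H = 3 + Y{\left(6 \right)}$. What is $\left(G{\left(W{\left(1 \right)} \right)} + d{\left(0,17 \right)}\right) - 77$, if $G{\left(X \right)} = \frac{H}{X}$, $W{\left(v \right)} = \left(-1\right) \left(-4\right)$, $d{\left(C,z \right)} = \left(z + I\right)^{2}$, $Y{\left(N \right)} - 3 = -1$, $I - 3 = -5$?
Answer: $\frac{597}{4} \approx 149.25$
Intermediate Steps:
$I = -2$ ($I = 3 - 5 = -2$)
$Y{\left(N \right)} = 2$ ($Y{\left(N \right)} = 3 - 1 = 2$)
$d{\left(C,z \right)} = \left(-2 + z\right)^{2}$ ($d{\left(C,z \right)} = \left(z - 2\right)^{2} = \left(-2 + z\right)^{2}$)
$H = 5$ ($H = 3 + 2 = 5$)
$W{\left(v \right)} = 4$
$G{\left(X \right)} = \frac{5}{X}$
$\left(G{\left(W{\left(1 \right)} \right)} + d{\left(0,17 \right)}\right) - 77 = \left(\frac{5}{4} + \left(-2 + 17\right)^{2}\right) - 77 = \left(5 \cdot \frac{1}{4} + 15^{2}\right) - 77 = \left(\frac{5}{4} + 225\right) - 77 = \frac{905}{4} - 77 = \frac{597}{4}$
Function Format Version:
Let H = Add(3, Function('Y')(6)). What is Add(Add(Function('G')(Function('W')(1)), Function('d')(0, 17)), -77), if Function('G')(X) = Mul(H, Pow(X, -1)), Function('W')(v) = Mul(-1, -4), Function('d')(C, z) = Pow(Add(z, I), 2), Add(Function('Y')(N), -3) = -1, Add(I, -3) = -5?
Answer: Rational(597, 4) ≈ 149.25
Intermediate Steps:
I = -2 (I = Add(3, -5) = -2)
Function('Y')(N) = 2 (Function('Y')(N) = Add(3, -1) = 2)
Function('d')(C, z) = Pow(Add(-2, z), 2) (Function('d')(C, z) = Pow(Add(z, -2), 2) = Pow(Add(-2, z), 2))
H = 5 (H = Add(3, 2) = 5)
Function('W')(v) = 4
Function('G')(X) = Mul(5, Pow(X, -1))
Add(Add(Function('G')(Function('W')(1)), Function('d')(0, 17)), -77) = Add(Add(Mul(5, Pow(4, -1)), Pow(Add(-2, 17), 2)), -77) = Add(Add(Mul(5, Rational(1, 4)), Pow(15, 2)), -77) = Add(Add(Rational(5, 4), 225), -77) = Add(Rational(905, 4), -77) = Rational(597, 4)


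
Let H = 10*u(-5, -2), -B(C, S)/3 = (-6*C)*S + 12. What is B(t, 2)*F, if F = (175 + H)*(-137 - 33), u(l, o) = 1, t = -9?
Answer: 11322000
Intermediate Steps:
B(C, S) = -36 + 18*C*S (B(C, S) = -3*((-6*C)*S + 12) = -3*(-6*C*S + 12) = -3*(12 - 6*C*S) = -36 + 18*C*S)
H = 10 (H = 10*1 = 10)
F = -31450 (F = (175 + 10)*(-137 - 33) = 185*(-170) = -31450)
B(t, 2)*F = (-36 + 18*(-9)*2)*(-31450) = (-36 - 324)*(-31450) = -360*(-31450) = 11322000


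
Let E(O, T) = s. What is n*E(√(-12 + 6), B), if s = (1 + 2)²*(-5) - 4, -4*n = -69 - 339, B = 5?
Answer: -4998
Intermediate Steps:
n = 102 (n = -(-69 - 339)/4 = -¼*(-408) = 102)
s = -49 (s = 3²*(-5) - 4 = 9*(-5) - 4 = -45 - 4 = -49)
E(O, T) = -49
n*E(√(-12 + 6), B) = 102*(-49) = -4998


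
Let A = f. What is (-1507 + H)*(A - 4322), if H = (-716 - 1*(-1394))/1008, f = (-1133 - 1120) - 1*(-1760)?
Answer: 406166115/56 ≈ 7.2530e+6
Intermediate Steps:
f = -493 (f = -2253 + 1760 = -493)
A = -493
H = 113/168 (H = (-716 + 1394)*(1/1008) = 678*(1/1008) = 113/168 ≈ 0.67262)
(-1507 + H)*(A - 4322) = (-1507 + 113/168)*(-493 - 4322) = -253063/168*(-4815) = 406166115/56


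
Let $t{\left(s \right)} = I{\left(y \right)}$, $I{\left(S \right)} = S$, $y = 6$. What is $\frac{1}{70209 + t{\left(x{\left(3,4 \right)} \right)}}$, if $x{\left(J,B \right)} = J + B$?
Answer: $\frac{1}{70215} \approx 1.4242 \cdot 10^{-5}$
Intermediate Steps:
$x{\left(J,B \right)} = B + J$
$t{\left(s \right)} = 6$
$\frac{1}{70209 + t{\left(x{\left(3,4 \right)} \right)}} = \frac{1}{70209 + 6} = \frac{1}{70215}$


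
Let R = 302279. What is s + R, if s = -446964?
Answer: -144685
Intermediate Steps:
s + R = -446964 + 302279 = -144685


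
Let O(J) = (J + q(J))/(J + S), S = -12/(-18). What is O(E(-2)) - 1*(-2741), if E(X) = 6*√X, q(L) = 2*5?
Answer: 2*(-1378*I + 12339*√2)/(-I + 9*√2) ≈ 2742.1 - 1.0932*I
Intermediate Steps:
q(L) = 10
S = ⅔ (S = -12*(-1/18) = ⅔ ≈ 0.66667)
O(J) = (10 + J)/(⅔ + J) (O(J) = (J + 10)/(J + ⅔) = (10 + J)/(⅔ + J))
O(E(-2)) - 1*(-2741) = 3*(10 + 6*√(-2))/(2 + 3*(6*√(-2))) - 1*(-2741) = 3*(10 + 6*(I*√2))/(2 + 3*(6*(I*√2))) + 2741 = 3*(10 + 6*I*√2)/(2 + 3*(6*I*√2)) + 2741 = 3*(10 + 6*I*√2)/(2 + 18*I*√2) + 2741 = 2741 + 3*(10 + 6*I*√2)/(2 + 18*I*√2)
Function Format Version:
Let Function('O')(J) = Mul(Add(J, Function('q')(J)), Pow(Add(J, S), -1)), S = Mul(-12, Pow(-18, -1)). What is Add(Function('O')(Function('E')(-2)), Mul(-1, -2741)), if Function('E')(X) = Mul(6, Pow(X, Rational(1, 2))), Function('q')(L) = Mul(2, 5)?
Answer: Mul(2, Pow(Add(Mul(-1, I), Mul(9, Pow(2, Rational(1, 2)))), -1), Add(Mul(-1378, I), Mul(12339, Pow(2, Rational(1, 2))))) ≈ Add(2742.1, Mul(-1.0932, I))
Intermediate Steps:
Function('q')(L) = 10
S = Rational(2, 3) (S = Mul(-12, Rational(-1, 18)) = Rational(2, 3) ≈ 0.66667)
Function('O')(J) = Mul(Pow(Add(Rational(2, 3), J), -1), Add(10, J)) (Function('O')(J) = Mul(Add(J, 10), Pow(Add(J, Rational(2, 3)), -1)) = Mul(Add(10, J), Pow(Add(Rational(2, 3), J), -1)) = Mul(Pow(Add(Rational(2, 3), J), -1), Add(10, J)))
Add(Function('O')(Function('E')(-2)), Mul(-1, -2741)) = Add(Mul(3, Pow(Add(2, Mul(3, Mul(6, Pow(-2, Rational(1, 2))))), -1), Add(10, Mul(6, Pow(-2, Rational(1, 2))))), Mul(-1, -2741)) = Add(Mul(3, Pow(Add(2, Mul(3, Mul(6, Mul(I, Pow(2, Rational(1, 2)))))), -1), Add(10, Mul(6, Mul(I, Pow(2, Rational(1, 2)))))), 2741) = Add(Mul(3, Pow(Add(2, Mul(3, Mul(6, I, Pow(2, Rational(1, 2))))), -1), Add(10, Mul(6, I, Pow(2, Rational(1, 2))))), 2741) = Add(Mul(3, Pow(Add(2, Mul(18, I, Pow(2, Rational(1, 2)))), -1), Add(10, Mul(6, I, Pow(2, Rational(1, 2))))), 2741) = Add(2741, Mul(3, Pow(Add(2, Mul(18, I, Pow(2, Rational(1, 2)))), -1), Add(10, Mul(6, I, Pow(2, Rational(1, 2))))))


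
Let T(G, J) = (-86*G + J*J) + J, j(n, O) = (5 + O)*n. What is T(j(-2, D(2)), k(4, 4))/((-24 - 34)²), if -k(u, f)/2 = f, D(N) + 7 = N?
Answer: 14/841 ≈ 0.016647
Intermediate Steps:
D(N) = -7 + N
k(u, f) = -2*f
j(n, O) = n*(5 + O)
T(G, J) = J + J² - 86*G (T(G, J) = (-86*G + J²) + J = (J² - 86*G) + J = J + J² - 86*G)
T(j(-2, D(2)), k(4, 4))/((-24 - 34)²) = (-2*4 + (-2*4)² - (-172)*(5 + (-7 + 2)))/((-24 - 34)²) = (-8 + (-8)² - (-172)*(5 - 5))/((-58)²) = (-8 + 64 - (-172)*0)/3364 = (-8 + 64 - 86*0)*(1/3364) = (-8 + 64 + 0)*(1/3364) = 56*(1/3364) = 14/841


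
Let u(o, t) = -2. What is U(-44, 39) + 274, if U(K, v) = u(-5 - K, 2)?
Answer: 272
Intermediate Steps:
U(K, v) = -2
U(-44, 39) + 274 = -2 + 274 = 272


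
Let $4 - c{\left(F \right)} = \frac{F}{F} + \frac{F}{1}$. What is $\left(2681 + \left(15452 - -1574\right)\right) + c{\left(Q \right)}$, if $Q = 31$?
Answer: $19679$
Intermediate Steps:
$c{\left(F \right)} = 3 - F$ ($c{\left(F \right)} = 4 - \left(\frac{F}{F} + \frac{F}{1}\right) = 4 - \left(1 + F 1\right) = 4 - \left(1 + F\right) = 3 - F$)
$\left(2681 + \left(15452 - -1574\right)\right) + c{\left(Q \right)} = \left(2681 + \left(15452 - -1574\right)\right) + \left(3 - 31\right) = \left(2681 + \left(15452 + 1574\right)\right) + \left(3 - 31\right) = \left(2681 + 17026\right) - 28 = 19707 - 28 = 19679$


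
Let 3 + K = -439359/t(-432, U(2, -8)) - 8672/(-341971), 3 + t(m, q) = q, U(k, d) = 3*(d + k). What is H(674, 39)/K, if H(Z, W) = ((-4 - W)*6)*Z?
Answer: -14866505283/1788412792 ≈ -8.3127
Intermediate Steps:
U(k, d) = 3*d + 3*k
t(m, q) = -3 + q
K = 7153651168/341971 (K = -3 + (-439359/(-3 + (3*(-8) + 3*2)) - 8672/(-341971)) = -3 + (-439359/(-3 + (-24 + 6)) - 8672*(-1/341971)) = -3 + (-439359/(-3 - 18) + 8672/341971) = -3 + (-439359/(-21) + 8672/341971) = -3 + (-439359*(-1/21) + 8672/341971) = -3 + (146453/7 + 8672/341971) = -3 + 7154677081/341971 = 7153651168/341971 ≈ 20919.)
H(Z, W) = Z*(-24 - 6*W) (H(Z, W) = (-24 - 6*W)*Z = Z*(-24 - 6*W))
H(674, 39)/K = (-6*674*(4 + 39))/(7153651168/341971) = -6*674*43*(341971/7153651168) = -173892*341971/7153651168 = -14866505283/1788412792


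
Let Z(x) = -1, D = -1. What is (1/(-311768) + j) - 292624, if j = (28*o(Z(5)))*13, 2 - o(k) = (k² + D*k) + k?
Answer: -91117315681/311768 ≈ -2.9226e+5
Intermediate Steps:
o(k) = 2 - k² (o(k) = 2 - ((k² - k) + k) = 2 - k²)
j = 364 (j = (28*(2 - 1*(-1)²))*13 = (28*(2 - 1*1))*13 = (28*(2 - 1))*13 = (28*1)*13 = 28*13 = 364)
(1/(-311768) + j) - 292624 = (1/(-311768) + 364) - 292624 = (-1/311768 + 364) - 292624 = 113483551/311768 - 292624 = -91117315681/311768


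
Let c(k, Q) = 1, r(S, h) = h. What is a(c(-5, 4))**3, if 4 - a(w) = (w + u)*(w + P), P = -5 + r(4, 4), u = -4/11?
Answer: 64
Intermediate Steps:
u = -4/11 (u = -4*1/11 = -4/11 ≈ -0.36364)
P = -1 (P = -5 + 4 = -1)
a(w) = 4 - (-1 + w)*(-4/11 + w) (a(w) = 4 - (w - 4/11)*(w - 1) = 4 - (-4/11 + w)*(-1 + w) = 4 - (-1 + w)*(-4/11 + w))
a(c(-5, 4))**3 = (40/11 - 1*1**2 + (15/11)*1)**3 = (40/11 - 1*1 + 15/11)**3 = (40/11 - 1 + 15/11)**3 = 4**3 = 64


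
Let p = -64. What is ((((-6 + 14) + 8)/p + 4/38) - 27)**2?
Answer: 4255969/5776 ≈ 736.84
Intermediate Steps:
((((-6 + 14) + 8)/p + 4/38) - 27)**2 = ((((-6 + 14) + 8)/(-64) + 4/38) - 27)**2 = (((8 + 8)*(-1/64) + 4*(1/38)) - 27)**2 = ((16*(-1/64) + 2/19) - 27)**2 = ((-1/4 + 2/19) - 27)**2 = (-11/76 - 27)**2 = (-2063/76)**2 = 4255969/5776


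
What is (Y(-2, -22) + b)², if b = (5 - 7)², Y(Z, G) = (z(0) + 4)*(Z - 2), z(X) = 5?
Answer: 1024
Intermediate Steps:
Y(Z, G) = -18 + 9*Z (Y(Z, G) = (5 + 4)*(Z - 2) = 9*(-2 + Z) = -18 + 9*Z)
b = 4 (b = (-2)² = 4)
(Y(-2, -22) + b)² = ((-18 + 9*(-2)) + 4)² = ((-18 - 18) + 4)² = (-36 + 4)² = (-32)² = 1024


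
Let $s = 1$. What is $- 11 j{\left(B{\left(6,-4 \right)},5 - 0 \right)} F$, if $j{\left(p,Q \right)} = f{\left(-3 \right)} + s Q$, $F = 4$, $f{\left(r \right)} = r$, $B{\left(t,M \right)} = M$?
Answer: $-88$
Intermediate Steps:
$j{\left(p,Q \right)} = -3 + Q$ ($j{\left(p,Q \right)} = -3 + 1 Q = -3 + Q$)
$- 11 j{\left(B{\left(6,-4 \right)},5 - 0 \right)} F = - 11 \left(-3 + \left(5 - 0\right)\right) 4 = - 11 \left(-3 + \left(5 + 0\right)\right) 4 = - 11 \left(-3 + 5\right) 4 = \left(-11\right) 2 \cdot 4 = \left(-22\right) 4 = -88$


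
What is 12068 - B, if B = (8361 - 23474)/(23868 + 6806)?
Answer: 52884135/4382 ≈ 12069.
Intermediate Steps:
B = -2159/4382 (B = -15113/30674 = -15113*1/30674 = -2159/4382 ≈ -0.49270)
12068 - B = 12068 - 1*(-2159/4382) = 12068 + 2159/4382 = 52884135/4382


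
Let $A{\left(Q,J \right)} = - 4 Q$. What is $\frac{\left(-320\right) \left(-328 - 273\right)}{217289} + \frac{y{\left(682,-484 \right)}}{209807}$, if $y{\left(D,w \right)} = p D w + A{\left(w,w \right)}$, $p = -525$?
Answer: $\frac{37696128755544}{45588753223} \approx 826.87$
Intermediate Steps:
$A{\left(Q,J \right)} = - 4 Q$
$y{\left(D,w \right)} = - 4 w - 525 D w$ ($y{\left(D,w \right)} = - 525 D w - 4 w = - 4 w - 525 D w$)
$\frac{\left(-320\right) \left(-328 - 273\right)}{217289} + \frac{y{\left(682,-484 \right)}}{209807} = \frac{\left(-320\right) \left(-328 - 273\right)}{217289} + \frac{\left(-484\right) \left(-4 - 358050\right)}{209807} = \left(-320\right) \left(-601\right) \frac{1}{217289} + - 484 \left(-4 - 358050\right) \frac{1}{209807} = 192320 \cdot \frac{1}{217289} + \left(-484\right) \left(-358054\right) \frac{1}{209807} = \frac{192320}{217289} + 173298136 \cdot \frac{1}{209807} = \frac{192320}{217289} + \frac{173298136}{209807} = \frac{37696128755544}{45588753223}$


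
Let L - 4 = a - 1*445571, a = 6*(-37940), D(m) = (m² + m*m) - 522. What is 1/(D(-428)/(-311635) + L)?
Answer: -311635/209795229291 ≈ -1.4854e-6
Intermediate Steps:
D(m) = -522 + 2*m² (D(m) = (m² + m²) - 522 = 2*m² - 522 = -522 + 2*m²)
a = -227640
L = -673207 (L = 4 + (-227640 - 1*445571) = 4 + (-227640 - 445571) = 4 - 673211 = -673207)
1/(D(-428)/(-311635) + L) = 1/((-522 + 2*(-428)²)/(-311635) - 673207) = 1/((-522 + 2*183184)*(-1/311635) - 673207) = 1/((-522 + 366368)*(-1/311635) - 673207) = 1/(365846*(-1/311635) - 673207) = 1/(-365846/311635 - 673207) = 1/(-209795229291/311635) = -311635/209795229291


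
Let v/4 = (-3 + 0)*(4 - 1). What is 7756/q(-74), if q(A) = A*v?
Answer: 1939/666 ≈ 2.9114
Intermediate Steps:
v = -36 (v = 4*((-3 + 0)*(4 - 1)) = 4*(-3*3) = 4*(-9) = -36)
q(A) = -36*A (q(A) = A*(-36) = -36*A)
7756/q(-74) = 7756/((-36*(-74))) = 7756/2664 = 7756*(1/2664) = 1939/666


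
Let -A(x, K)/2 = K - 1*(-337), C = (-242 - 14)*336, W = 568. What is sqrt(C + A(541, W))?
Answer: I*sqrt(87826) ≈ 296.35*I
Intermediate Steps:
C = -86016 (C = -256*336 = -86016)
A(x, K) = -674 - 2*K (A(x, K) = -2*(K - 1*(-337)) = -2*(K + 337) = -2*(337 + K) = -674 - 2*K)
sqrt(C + A(541, W)) = sqrt(-86016 + (-674 - 2*568)) = sqrt(-86016 + (-674 - 1136)) = sqrt(-86016 - 1810) = sqrt(-87826) = I*sqrt(87826)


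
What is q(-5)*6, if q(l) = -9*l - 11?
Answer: 204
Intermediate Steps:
q(l) = -11 - 9*l
q(-5)*6 = (-11 - 9*(-5))*6 = (-11 + 45)*6 = 34*6 = 204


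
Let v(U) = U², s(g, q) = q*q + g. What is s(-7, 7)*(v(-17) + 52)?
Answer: 14322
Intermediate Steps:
s(g, q) = g + q² (s(g, q) = q² + g = g + q²)
s(-7, 7)*(v(-17) + 52) = (-7 + 7²)*((-17)² + 52) = (-7 + 49)*(289 + 52) = 42*341 = 14322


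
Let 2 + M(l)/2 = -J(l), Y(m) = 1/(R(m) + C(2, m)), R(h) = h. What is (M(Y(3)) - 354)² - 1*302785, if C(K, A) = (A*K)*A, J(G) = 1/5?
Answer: -4358361/25 ≈ -1.7433e+5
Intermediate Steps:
J(G) = ⅕
C(K, A) = K*A²
Y(m) = 1/(m + 2*m²)
M(l) = -22/5 (M(l) = -4 + 2*(-1*⅕) = -4 + 2*(-⅕) = -4 - ⅖ = -22/5)
(M(Y(3)) - 354)² - 1*302785 = (-22/5 - 354)² - 1*302785 = (-1792/5)² - 302785 = 3211264/25 - 302785 = -4358361/25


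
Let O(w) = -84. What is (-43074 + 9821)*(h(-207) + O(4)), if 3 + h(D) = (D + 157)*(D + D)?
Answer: -685444089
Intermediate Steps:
h(D) = -3 + 2*D*(157 + D) (h(D) = -3 + (D + 157)*(D + D) = -3 + (157 + D)*(2*D) = -3 + 2*D*(157 + D))
(-43074 + 9821)*(h(-207) + O(4)) = (-43074 + 9821)*((-3 + 2*(-207)² + 314*(-207)) - 84) = -33253*((-3 + 2*42849 - 64998) - 84) = -33253*((-3 + 85698 - 64998) - 84) = -33253*(20697 - 84) = -33253*20613 = -685444089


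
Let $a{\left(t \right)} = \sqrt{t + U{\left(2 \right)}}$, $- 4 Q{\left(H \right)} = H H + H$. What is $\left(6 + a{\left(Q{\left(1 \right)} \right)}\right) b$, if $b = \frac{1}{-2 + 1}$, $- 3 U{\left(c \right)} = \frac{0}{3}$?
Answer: $-6 - \frac{i \sqrt{2}}{2} \approx -6.0 - 0.70711 i$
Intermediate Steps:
$U{\left(c \right)} = 0$ ($U{\left(c \right)} = - \frac{0 \cdot \frac{1}{3}}{3} = \left(- \frac{1}{3}\right) 0 = 0$)
$Q{\left(H \right)} = - \frac{H}{4} - \frac{H^{2}}{4}$ ($Q{\left(H \right)} = - \frac{H H + H}{4} = - \frac{H^{2} + H}{4} = - \frac{H + H^{2}}{4} = - \frac{H}{4} - \frac{H^{2}}{4}$)
$a{\left(t \right)} = \sqrt{t}$ ($a{\left(t \right)} = \sqrt{t + 0} = \sqrt{t}$)
$b = -1$ ($b = \frac{1}{-1} = -1$)
$\left(6 + a{\left(Q{\left(1 \right)} \right)}\right) b = \left(6 + \sqrt{\left(- \frac{1}{4}\right) 1 \left(1 + 1\right)}\right) \left(-1\right) = \left(6 + \sqrt{\left(- \frac{1}{4}\right) 1 \cdot 2}\right) \left(-1\right) = \left(6 + \sqrt{- \frac{1}{2}}\right) \left(-1\right) = \left(6 + \frac{i \sqrt{2}}{2}\right) \left(-1\right) = -6 - \frac{i \sqrt{2}}{2}$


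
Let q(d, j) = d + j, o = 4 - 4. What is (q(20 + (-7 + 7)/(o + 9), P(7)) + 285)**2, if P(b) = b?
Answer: 97344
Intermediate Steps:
o = 0
(q(20 + (-7 + 7)/(o + 9), P(7)) + 285)**2 = (((20 + (-7 + 7)/(0 + 9)) + 7) + 285)**2 = (((20 + 0/9) + 7) + 285)**2 = (((20 + 0*(1/9)) + 7) + 285)**2 = (((20 + 0) + 7) + 285)**2 = ((20 + 7) + 285)**2 = (27 + 285)**2 = 312**2 = 97344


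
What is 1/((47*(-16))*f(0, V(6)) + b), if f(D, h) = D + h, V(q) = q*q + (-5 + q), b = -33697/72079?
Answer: -72079/2005559793 ≈ -3.5940e-5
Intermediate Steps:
b = -33697/72079 (b = -33697*1/72079 = -33697/72079 ≈ -0.46750)
V(q) = -5 + q + q**2 (V(q) = q**2 + (-5 + q) = -5 + q + q**2)
1/((47*(-16))*f(0, V(6)) + b) = 1/((47*(-16))*(0 + (-5 + 6 + 6**2)) - 33697/72079) = 1/(-752*(0 + (-5 + 6 + 36)) - 33697/72079) = 1/(-752*(0 + 37) - 33697/72079) = 1/(-752*37 - 33697/72079) = 1/(-27824 - 33697/72079) = 1/(-2005559793/72079) = -72079/2005559793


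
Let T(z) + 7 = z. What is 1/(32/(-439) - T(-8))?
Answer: 439/6553 ≈ 0.066992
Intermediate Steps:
T(z) = -7 + z
1/(32/(-439) - T(-8)) = 1/(32/(-439) - (-7 - 8)) = 1/(32*(-1/439) - 1*(-15)) = 1/(-32/439 + 15) = 1/(6553/439) = 439/6553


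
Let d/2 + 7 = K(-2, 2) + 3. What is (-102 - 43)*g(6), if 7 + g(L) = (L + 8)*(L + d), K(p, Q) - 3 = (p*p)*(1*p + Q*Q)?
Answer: -39585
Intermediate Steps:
K(p, Q) = 3 + p**2*(p + Q**2) (K(p, Q) = 3 + (p*p)*(1*p + Q*Q) = 3 + p**2*(p + Q**2))
d = 14 (d = -14 + 2*((3 + (-2)**3 + 2**2*(-2)**2) + 3) = -14 + 2*((3 - 8 + 4*4) + 3) = -14 + 2*((3 - 8 + 16) + 3) = -14 + 2*(11 + 3) = -14 + 2*14 = -14 + 28 = 14)
g(L) = -7 + (8 + L)*(14 + L) (g(L) = -7 + (L + 8)*(L + 14) = -7 + (8 + L)*(14 + L))
(-102 - 43)*g(6) = (-102 - 43)*(105 + 6**2 + 22*6) = -145*(105 + 36 + 132) = -145*273 = -39585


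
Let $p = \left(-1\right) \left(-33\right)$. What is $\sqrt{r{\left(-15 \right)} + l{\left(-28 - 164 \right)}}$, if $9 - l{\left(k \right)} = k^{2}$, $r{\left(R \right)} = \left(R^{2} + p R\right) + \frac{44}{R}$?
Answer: $\frac{i \sqrt{8353785}}{15} \approx 192.69 i$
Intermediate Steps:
$p = 33$
$r{\left(R \right)} = R^{2} + 33 R + \frac{44}{R}$ ($r{\left(R \right)} = \left(R^{2} + 33 R\right) + \frac{44}{R} = R^{2} + 33 R + \frac{44}{R}$)
$l{\left(k \right)} = 9 - k^{2}$
$\sqrt{r{\left(-15 \right)} + l{\left(-28 - 164 \right)}} = \sqrt{\frac{44 + \left(-15\right)^{2} \left(33 - 15\right)}{-15} + \left(9 - \left(-28 - 164\right)^{2}\right)} = \sqrt{- \frac{44 + 225 \cdot 18}{15} + \left(9 - \left(-28 - 164\right)^{2}\right)} = \sqrt{- \frac{44 + 4050}{15} + \left(9 - \left(-192\right)^{2}\right)} = \sqrt{\left(- \frac{1}{15}\right) 4094 + \left(9 - 36864\right)} = \sqrt{- \frac{4094}{15} + \left(9 - 36864\right)} = \sqrt{- \frac{4094}{15} - 36855} = \sqrt{- \frac{556919}{15}} = \frac{i \sqrt{8353785}}{15}$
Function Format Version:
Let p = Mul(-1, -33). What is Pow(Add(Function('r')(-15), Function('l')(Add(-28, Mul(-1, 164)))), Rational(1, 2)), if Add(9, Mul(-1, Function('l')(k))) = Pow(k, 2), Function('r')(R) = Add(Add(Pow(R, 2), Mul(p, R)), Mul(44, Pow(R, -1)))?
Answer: Mul(Rational(1, 15), I, Pow(8353785, Rational(1, 2))) ≈ Mul(192.69, I)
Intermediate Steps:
p = 33
Function('r')(R) = Add(Pow(R, 2), Mul(33, R), Mul(44, Pow(R, -1))) (Function('r')(R) = Add(Add(Pow(R, 2), Mul(33, R)), Mul(44, Pow(R, -1))) = Add(Pow(R, 2), Mul(33, R), Mul(44, Pow(R, -1))))
Function('l')(k) = Add(9, Mul(-1, Pow(k, 2)))
Pow(Add(Function('r')(-15), Function('l')(Add(-28, Mul(-1, 164)))), Rational(1, 2)) = Pow(Add(Mul(Pow(-15, -1), Add(44, Mul(Pow(-15, 2), Add(33, -15)))), Add(9, Mul(-1, Pow(Add(-28, Mul(-1, 164)), 2)))), Rational(1, 2)) = Pow(Add(Mul(Rational(-1, 15), Add(44, Mul(225, 18))), Add(9, Mul(-1, Pow(Add(-28, -164), 2)))), Rational(1, 2)) = Pow(Add(Mul(Rational(-1, 15), Add(44, 4050)), Add(9, Mul(-1, Pow(-192, 2)))), Rational(1, 2)) = Pow(Add(Mul(Rational(-1, 15), 4094), Add(9, Mul(-1, 36864))), Rational(1, 2)) = Pow(Add(Rational(-4094, 15), Add(9, -36864)), Rational(1, 2)) = Pow(Add(Rational(-4094, 15), -36855), Rational(1, 2)) = Pow(Rational(-556919, 15), Rational(1, 2)) = Mul(Rational(1, 15), I, Pow(8353785, Rational(1, 2)))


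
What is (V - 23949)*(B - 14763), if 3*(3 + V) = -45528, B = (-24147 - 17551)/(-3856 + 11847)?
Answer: 4617606051368/7991 ≈ 5.7785e+8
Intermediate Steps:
B = -41698/7991 ≈ -5.2181
V = -15179 (V = -3 + (1/3)*(-45528) = -3 - 15176 = -15179)
(V - 23949)*(B - 14763) = (-15179 - 23949)*(-41698/7991 - 14763) = -39128*(-118012831/7991) = 4617606051368/7991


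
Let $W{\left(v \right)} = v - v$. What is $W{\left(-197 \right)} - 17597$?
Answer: $-17597$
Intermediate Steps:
$W{\left(v \right)} = 0$
$W{\left(-197 \right)} - 17597 = 0 - 17597 = -17597$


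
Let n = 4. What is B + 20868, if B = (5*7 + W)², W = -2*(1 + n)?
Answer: 21493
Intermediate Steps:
W = -10 (W = -2*(1 + 4) = -2*5 = -10)
B = 625 (B = (5*7 - 10)² = (35 - 10)² = 25² = 625)
B + 20868 = 625 + 20868 = 21493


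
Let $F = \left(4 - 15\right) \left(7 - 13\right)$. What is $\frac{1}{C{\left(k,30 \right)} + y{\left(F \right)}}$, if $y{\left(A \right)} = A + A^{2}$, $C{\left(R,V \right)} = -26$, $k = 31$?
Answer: $\frac{1}{4396} \approx 0.00022748$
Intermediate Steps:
$F = 66$ ($F = \left(-11\right) \left(-6\right) = 66$)
$\frac{1}{C{\left(k,30 \right)} + y{\left(F \right)}} = \frac{1}{-26 + 66 \left(1 + 66\right)} = \frac{1}{-26 + 66 \cdot 67} = \frac{1}{-26 + 4422} = \frac{1}{4396}$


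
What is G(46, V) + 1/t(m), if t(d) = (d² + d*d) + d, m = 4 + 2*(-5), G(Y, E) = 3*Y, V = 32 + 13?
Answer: 9109/66 ≈ 138.02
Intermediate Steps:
V = 45
m = -6 (m = 4 - 10 = -6)
t(d) = d + 2*d² (t(d) = (d² + d²) + d = 2*d² + d = d + 2*d²)
G(46, V) + 1/t(m) = 3*46 + 1/(-6*(1 + 2*(-6))) = 138 + 1/(-6*(1 - 12)) = 138 + 1/(-6*(-11)) = 138 + 1/66 = 9109/66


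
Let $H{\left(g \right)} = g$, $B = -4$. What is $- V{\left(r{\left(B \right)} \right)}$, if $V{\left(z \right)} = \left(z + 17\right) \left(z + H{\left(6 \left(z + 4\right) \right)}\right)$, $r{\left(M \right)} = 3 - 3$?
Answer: $-408$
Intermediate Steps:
$r{\left(M \right)} = 0$ ($r{\left(M \right)} = 3 - 3 = 0$)
$V{\left(z \right)} = \left(17 + z\right) \left(24 + 7 z\right)$ ($V{\left(z \right)} = \left(z + 17\right) \left(z + 6 \left(z + 4\right)\right) = \left(17 + z\right) \left(z + 6 \left(4 + z\right)\right) = \left(17 + z\right) \left(z + \left(24 + 6 z\right)\right) = \left(17 + z\right) \left(24 + 7 z\right)$)
$- V{\left(r{\left(B \right)} \right)} = - (408 + 7 \cdot 0^{2} + 143 \cdot 0) = - (408 + 7 \cdot 0 + 0) = - (408 + 0 + 0) = \left(-1\right) 408 = -408$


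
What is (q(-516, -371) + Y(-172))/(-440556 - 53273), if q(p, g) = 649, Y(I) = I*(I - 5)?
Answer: -31093/493829 ≈ -0.062963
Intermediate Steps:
Y(I) = I*(-5 + I)
(q(-516, -371) + Y(-172))/(-440556 - 53273) = (649 - 172*(-5 - 172))/(-440556 - 53273) = (649 - 172*(-177))/(-493829) = (649 + 30444)*(-1/493829) = 31093*(-1/493829) = -31093/493829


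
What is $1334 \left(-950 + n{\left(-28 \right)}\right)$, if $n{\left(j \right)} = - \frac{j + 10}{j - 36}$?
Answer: $- \frac{20282803}{16} \approx -1.2677 \cdot 10^{6}$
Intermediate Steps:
$n{\left(j \right)} = - \frac{10 + j}{-36 + j}$
$1334 \left(-950 + n{\left(-28 \right)}\right) = 1334 \left(-950 + \frac{-10 - -28}{-36 - 28}\right) = 1334 \left(-950 + \frac{-10 + 28}{-64}\right) = 1334 \left(-950 - \frac{9}{32}\right) = 1334 \left(- \frac{30409}{32}\right) = - \frac{20282803}{16}$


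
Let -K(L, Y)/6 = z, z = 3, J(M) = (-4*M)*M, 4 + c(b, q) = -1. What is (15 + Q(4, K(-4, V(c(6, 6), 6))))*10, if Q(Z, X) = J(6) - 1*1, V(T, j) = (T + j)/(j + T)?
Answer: -1300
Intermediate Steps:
c(b, q) = -5 (c(b, q) = -4 - 1 = -5)
J(M) = -4*M²
V(T, j) = 1 (V(T, j) = (T + j)/(T + j) = 1)
K(L, Y) = -18 (K(L, Y) = -6*3 = -18)
Q(Z, X) = -145 (Q(Z, X) = -4*6² - 1*1 = -4*36 - 1 = -144 - 1 = -145)
(15 + Q(4, K(-4, V(c(6, 6), 6))))*10 = (15 - 145)*10 = -130*10 = -1300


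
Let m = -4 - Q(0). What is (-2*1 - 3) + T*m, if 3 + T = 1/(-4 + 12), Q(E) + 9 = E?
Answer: -155/8 ≈ -19.375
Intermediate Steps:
Q(E) = -9 + E
m = 5 (m = -4 - (-9 + 0) = -4 - 1*(-9) = -4 + 9 = 5)
T = -23/8 (T = -3 + 1/(-4 + 12) = -3 + 1/8 = -3 + ⅛ = -23/8 ≈ -2.8750)
(-2*1 - 3) + T*m = (-2*1 - 3) - 23/8*5 = (-2 - 3) - 115/8 = -5 - 115/8 = -155/8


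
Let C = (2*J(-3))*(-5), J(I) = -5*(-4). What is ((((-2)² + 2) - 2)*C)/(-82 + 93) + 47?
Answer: -283/11 ≈ -25.727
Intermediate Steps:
J(I) = 20
C = -200 (C = (2*20)*(-5) = 40*(-5) = -200)
((((-2)² + 2) - 2)*C)/(-82 + 93) + 47 = ((((-2)² + 2) - 2)*(-200))/(-82 + 93) + 47 = (((4 + 2) - 2)*(-200))/11 + 47 = ((6 - 2)*(-200))/11 + 47 = (4*(-200))/11 + 47 = (1/11)*(-800) + 47 = -800/11 + 47 = -283/11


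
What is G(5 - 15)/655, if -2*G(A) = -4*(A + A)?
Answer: -8/131 ≈ -0.061069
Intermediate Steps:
G(A) = 4*A (G(A) = -(-2)*(A + A) = -(-2)*2*A = -(-4)*A = 4*A)
G(5 - 15)/655 = (4*(5 - 15))/655 = (4*(-10))*(1/655) = -40*1/655 = -8/131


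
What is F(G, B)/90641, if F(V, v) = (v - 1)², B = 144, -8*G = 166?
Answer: 20449/90641 ≈ 0.22560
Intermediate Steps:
G = -83/4 (G = -⅛*166 = -83/4 ≈ -20.750)
F(V, v) = (-1 + v)²
F(G, B)/90641 = (-1 + 144)²/90641 = 143²*(1/90641) = 20449*(1/90641) = 20449/90641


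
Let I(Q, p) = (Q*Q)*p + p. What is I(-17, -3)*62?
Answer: -53940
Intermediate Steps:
I(Q, p) = p + p*Q² (I(Q, p) = Q²*p + p = p*Q² + p = p + p*Q²)
I(-17, -3)*62 = -3*(1 + (-17)²)*62 = -3*(1 + 289)*62 = -3*290*62 = -870*62 = -53940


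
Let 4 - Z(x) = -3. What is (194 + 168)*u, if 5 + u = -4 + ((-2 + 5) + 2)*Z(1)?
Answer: 9412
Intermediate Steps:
Z(x) = 7 (Z(x) = 4 - 1*(-3) = 4 + 3 = 7)
u = 26 (u = -5 + (-4 + ((-2 + 5) + 2)*7) = -5 + (-4 + (3 + 2)*7) = -5 + (-4 + 5*7) = -5 + (-4 + 35) = -5 + 31 = 26)
(194 + 168)*u = (194 + 168)*26 = 362*26 = 9412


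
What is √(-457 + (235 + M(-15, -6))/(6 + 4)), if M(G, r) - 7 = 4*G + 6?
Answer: I*√10955/5 ≈ 20.933*I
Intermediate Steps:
M(G, r) = 13 + 4*G (M(G, r) = 7 + (4*G + 6) = 7 + (6 + 4*G) = 13 + 4*G)
√(-457 + (235 + M(-15, -6))/(6 + 4)) = √(-457 + (235 + (13 + 4*(-15)))/(6 + 4)) = √(-457 + (235 + (13 - 60))/10) = √(-457 + (235 - 47)*(⅒)) = √(-457 + 188*(⅒)) = √(-457 + 94/5) = √(-2191/5) = I*√10955/5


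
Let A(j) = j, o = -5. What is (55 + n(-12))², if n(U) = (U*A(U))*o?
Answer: 442225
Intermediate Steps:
n(U) = -5*U² (n(U) = (U*U)*(-5) = U²*(-5) = -5*U²)
(55 + n(-12))² = (55 - 5*(-12)²)² = (55 - 5*144)² = (55 - 720)² = (-665)² = 442225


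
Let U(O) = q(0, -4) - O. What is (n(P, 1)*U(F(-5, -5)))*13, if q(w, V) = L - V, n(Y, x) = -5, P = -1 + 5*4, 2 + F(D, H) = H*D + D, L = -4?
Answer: 1170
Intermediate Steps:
F(D, H) = -2 + D + D*H (F(D, H) = -2 + (H*D + D) = -2 + (D*H + D) = -2 + (D + D*H) = -2 + D + D*H)
P = 19 (P = -1 + 20 = 19)
q(w, V) = -4 - V
U(O) = -O (U(O) = (-4 - 1*(-4)) - O = (-4 + 4) - O = 0 - O = -O)
(n(P, 1)*U(F(-5, -5)))*13 = -(-5)*(-2 - 5 - 5*(-5))*13 = -(-5)*(-2 - 5 + 25)*13 = -(-5)*18*13 = -5*(-18)*13 = 90*13 = 1170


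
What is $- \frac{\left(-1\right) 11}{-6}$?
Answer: $- \frac{11}{6} \approx -1.8333$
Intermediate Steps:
$- \frac{\left(-1\right) 11}{-6} = - \frac{\left(-11\right) \left(-1\right)}{6} = \left(-1\right) \frac{11}{6} = - \frac{11}{6}$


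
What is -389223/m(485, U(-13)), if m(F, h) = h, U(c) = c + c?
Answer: 389223/26 ≈ 14970.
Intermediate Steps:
U(c) = 2*c
-389223/m(485, U(-13)) = -389223/(2*(-13)) = -389223/(-26) = -389223*(-1/26) = 389223/26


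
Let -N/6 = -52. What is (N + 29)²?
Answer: 116281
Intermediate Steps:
N = 312 (N = -6*(-52) = 312)
(N + 29)² = (312 + 29)² = 341² = 116281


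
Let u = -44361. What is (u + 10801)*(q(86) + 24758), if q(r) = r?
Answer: -833764640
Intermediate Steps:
(u + 10801)*(q(86) + 24758) = (-44361 + 10801)*(86 + 24758) = -33560*24844 = -833764640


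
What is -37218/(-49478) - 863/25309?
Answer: 449625424/626119351 ≈ 0.71811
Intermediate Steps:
-37218/(-49478) - 863/25309 = -37218*(-1/49478) - 863*1/25309 = 18609/24739 - 863/25309 = 449625424/626119351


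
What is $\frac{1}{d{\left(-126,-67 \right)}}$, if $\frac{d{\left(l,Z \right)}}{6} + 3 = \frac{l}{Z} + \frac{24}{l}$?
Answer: $- \frac{469}{3686} \approx -0.12724$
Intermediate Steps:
$d{\left(l,Z \right)} = -18 + \frac{144}{l} + \frac{6 l}{Z}$ ($d{\left(l,Z \right)} = -18 + 6 \left(\frac{l}{Z} + \frac{24}{l}\right) = -18 + 6 \left(\frac{24}{l} + \frac{l}{Z}\right) = -18 + \left(\frac{144}{l} + \frac{6 l}{Z}\right) = -18 + \frac{144}{l} + \frac{6 l}{Z}$)
$\frac{1}{d{\left(-126,-67 \right)}} = \frac{1}{-18 + \frac{144}{-126} + 6 \left(-126\right) \frac{1}{-67}} = \frac{1}{-18 + 144 \left(- \frac{1}{126}\right) + 6 \left(-126\right) \left(- \frac{1}{67}\right)} = \frac{1}{-18 - \frac{8}{7} + \frac{756}{67}} = \frac{1}{- \frac{3686}{469}} = - \frac{469}{3686}$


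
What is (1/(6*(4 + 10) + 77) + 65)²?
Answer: 109537156/25921 ≈ 4225.8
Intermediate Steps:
(1/(6*(4 + 10) + 77) + 65)² = (1/(6*14 + 77) + 65)² = (1/(84 + 77) + 65)² = (1/161 + 65)² = (10466/161)² = 109537156/25921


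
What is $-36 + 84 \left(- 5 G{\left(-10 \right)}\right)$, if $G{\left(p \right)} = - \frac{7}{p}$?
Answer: $-330$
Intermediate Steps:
$-36 + 84 \left(- 5 G{\left(-10 \right)}\right) = -36 + 84 \left(- 5 \left(- \frac{7}{-10}\right)\right) = -36 + 84 \left(- 5 \left(\left(-7\right) \left(- \frac{1}{10}\right)\right)\right) = -36 + 84 \left(\left(-5\right) \frac{7}{10}\right) = -36 + 84 \left(- \frac{7}{2}\right) = -36 - 294 = -330$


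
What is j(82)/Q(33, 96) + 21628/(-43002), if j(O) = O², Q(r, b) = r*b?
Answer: 3064277/1892088 ≈ 1.6195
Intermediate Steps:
Q(r, b) = b*r
j(82)/Q(33, 96) + 21628/(-43002) = 82²/((96*33)) + 21628/(-43002) = 6724/3168 + 21628*(-1/43002) = 6724*(1/3168) - 10814/21501 = 1681/792 - 10814/21501 = 3064277/1892088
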